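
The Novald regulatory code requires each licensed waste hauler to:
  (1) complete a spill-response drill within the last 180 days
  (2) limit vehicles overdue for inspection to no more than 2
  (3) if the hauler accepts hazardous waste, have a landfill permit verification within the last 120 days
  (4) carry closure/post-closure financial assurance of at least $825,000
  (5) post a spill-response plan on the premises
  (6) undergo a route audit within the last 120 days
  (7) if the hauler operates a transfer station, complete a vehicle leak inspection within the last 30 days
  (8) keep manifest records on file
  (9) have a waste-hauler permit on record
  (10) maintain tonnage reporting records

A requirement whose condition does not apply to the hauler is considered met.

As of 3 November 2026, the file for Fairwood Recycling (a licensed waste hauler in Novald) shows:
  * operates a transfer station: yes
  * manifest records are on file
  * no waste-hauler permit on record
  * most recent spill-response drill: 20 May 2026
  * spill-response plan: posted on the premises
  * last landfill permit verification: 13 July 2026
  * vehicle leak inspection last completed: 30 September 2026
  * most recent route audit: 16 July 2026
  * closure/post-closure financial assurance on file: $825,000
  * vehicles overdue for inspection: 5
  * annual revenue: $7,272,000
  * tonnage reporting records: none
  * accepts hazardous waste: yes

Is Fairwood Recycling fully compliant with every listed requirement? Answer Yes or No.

1. spill-response drill 167 days ago vs limit 180 → met
2. vehicles overdue for inspection 5 > 2 → not met
3. condition 'accepts hazardous waste' holds; landfill permit verification 113 days ago vs limit 120 → met
4. closure/post-closure financial assurance $825,000 ≥ $825,000 → met
5. spill-response plan present → met
6. route audit 110 days ago vs limit 120 → met
7. condition 'operates a transfer station' holds; vehicle leak inspection 34 days ago vs limit 30 → not met
8. manifest records present → met
9. waste-hauler permit absent → not met
10. tonnage reporting records absent → not met
Not met: 2, 7, 9, 10

No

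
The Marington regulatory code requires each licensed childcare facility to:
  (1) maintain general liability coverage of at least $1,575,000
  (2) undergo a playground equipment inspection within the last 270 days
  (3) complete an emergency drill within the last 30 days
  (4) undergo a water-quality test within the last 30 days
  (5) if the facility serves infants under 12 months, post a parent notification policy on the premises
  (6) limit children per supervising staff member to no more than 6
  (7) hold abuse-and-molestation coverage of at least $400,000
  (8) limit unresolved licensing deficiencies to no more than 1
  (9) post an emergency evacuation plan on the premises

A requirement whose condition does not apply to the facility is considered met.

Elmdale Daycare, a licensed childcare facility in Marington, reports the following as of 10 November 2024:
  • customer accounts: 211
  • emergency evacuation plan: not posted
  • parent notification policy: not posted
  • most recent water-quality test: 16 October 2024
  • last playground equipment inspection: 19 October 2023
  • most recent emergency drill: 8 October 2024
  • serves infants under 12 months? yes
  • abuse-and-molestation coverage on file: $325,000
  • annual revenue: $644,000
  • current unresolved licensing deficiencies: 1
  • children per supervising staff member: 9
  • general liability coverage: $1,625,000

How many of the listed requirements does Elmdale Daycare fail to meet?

6

1. general liability coverage $1,625,000 ≥ $1,575,000 → met
2. playground equipment inspection 388 days ago vs limit 270 → not met
3. emergency drill 33 days ago vs limit 30 → not met
4. water-quality test 25 days ago vs limit 30 → met
5. condition 'serves infants under 12 months' holds; parent notification policy absent → not met
6. children per supervising staff member 9 > 6 → not met
7. abuse-and-molestation coverage $325,000 < $400,000 → not met
8. unresolved licensing deficiencies 1 ≤ 1 → met
9. emergency evacuation plan absent → not met
Not met: 6 of 9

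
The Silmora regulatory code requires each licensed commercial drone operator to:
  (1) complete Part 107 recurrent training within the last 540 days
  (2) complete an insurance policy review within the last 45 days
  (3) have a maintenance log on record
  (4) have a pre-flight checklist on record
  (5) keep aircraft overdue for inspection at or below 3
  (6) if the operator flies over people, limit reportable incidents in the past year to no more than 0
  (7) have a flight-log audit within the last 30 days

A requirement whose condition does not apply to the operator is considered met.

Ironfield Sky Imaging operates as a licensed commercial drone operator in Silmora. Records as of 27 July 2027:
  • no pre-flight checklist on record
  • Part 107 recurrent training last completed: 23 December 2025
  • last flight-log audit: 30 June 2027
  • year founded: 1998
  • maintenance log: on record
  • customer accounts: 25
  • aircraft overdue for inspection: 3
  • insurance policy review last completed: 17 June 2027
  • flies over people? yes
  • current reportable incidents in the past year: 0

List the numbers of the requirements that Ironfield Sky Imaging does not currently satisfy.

1. Part 107 recurrent training 581 days ago vs limit 540 → not met
2. insurance policy review 40 days ago vs limit 45 → met
3. maintenance log present → met
4. pre-flight checklist absent → not met
5. aircraft overdue for inspection 3 ≤ 3 → met
6. condition 'flies over people' holds; reportable incidents in the past year 0 ≤ 0 → met
7. flight-log audit 27 days ago vs limit 30 → met
Not met: 1, 4

1, 4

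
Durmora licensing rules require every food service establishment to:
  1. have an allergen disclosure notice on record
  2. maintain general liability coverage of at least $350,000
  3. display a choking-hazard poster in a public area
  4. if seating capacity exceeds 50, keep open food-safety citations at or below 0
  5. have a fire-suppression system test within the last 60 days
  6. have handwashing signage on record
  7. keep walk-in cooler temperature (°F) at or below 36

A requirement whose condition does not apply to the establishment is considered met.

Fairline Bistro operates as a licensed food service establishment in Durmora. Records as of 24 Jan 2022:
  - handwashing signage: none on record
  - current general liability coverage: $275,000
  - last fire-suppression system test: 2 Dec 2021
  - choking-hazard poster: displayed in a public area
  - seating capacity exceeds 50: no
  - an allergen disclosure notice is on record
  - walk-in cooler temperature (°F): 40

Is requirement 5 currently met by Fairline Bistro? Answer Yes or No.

Yes

5. fire-suppression system test 53 days ago vs limit 60 → met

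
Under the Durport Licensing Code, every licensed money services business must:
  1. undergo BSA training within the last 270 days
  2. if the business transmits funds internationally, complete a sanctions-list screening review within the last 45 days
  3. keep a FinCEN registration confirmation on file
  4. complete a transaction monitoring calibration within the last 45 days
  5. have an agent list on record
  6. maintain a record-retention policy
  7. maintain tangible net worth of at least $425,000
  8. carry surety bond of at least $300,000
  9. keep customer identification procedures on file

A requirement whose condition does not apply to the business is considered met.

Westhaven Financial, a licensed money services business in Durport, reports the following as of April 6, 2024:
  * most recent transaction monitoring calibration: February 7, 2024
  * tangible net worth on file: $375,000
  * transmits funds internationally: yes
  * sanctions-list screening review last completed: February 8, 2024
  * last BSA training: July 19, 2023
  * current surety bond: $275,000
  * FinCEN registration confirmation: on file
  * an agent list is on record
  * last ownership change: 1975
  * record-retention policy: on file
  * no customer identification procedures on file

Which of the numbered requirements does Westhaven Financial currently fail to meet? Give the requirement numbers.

2, 4, 7, 8, 9

1. BSA training 262 days ago vs limit 270 → met
2. condition 'transmits funds internationally' holds; sanctions-list screening review 58 days ago vs limit 45 → not met
3. FinCEN registration confirmation present → met
4. transaction monitoring calibration 59 days ago vs limit 45 → not met
5. agent list present → met
6. record-retention policy present → met
7. tangible net worth $375,000 < $425,000 → not met
8. surety bond $275,000 < $300,000 → not met
9. customer identification procedures absent → not met
Not met: 2, 4, 7, 8, 9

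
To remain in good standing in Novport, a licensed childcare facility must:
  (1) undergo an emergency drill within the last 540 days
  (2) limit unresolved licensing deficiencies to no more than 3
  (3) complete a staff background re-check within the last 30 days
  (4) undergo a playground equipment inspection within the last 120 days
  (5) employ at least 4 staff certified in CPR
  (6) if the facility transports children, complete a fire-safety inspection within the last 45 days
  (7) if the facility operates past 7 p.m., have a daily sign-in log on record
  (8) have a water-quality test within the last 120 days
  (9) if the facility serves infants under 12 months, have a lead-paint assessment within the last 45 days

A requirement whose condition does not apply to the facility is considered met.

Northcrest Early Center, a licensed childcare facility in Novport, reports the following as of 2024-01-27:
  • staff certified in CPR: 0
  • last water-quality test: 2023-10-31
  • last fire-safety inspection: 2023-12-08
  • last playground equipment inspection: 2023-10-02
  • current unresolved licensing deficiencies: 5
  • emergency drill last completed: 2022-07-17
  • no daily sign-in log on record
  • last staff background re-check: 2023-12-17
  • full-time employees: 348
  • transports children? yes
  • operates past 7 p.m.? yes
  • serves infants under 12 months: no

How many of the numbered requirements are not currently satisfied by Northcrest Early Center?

1. emergency drill 559 days ago vs limit 540 → not met
2. unresolved licensing deficiencies 5 > 3 → not met
3. staff background re-check 41 days ago vs limit 30 → not met
4. playground equipment inspection 117 days ago vs limit 120 → met
5. staff certified in CPR 0 < 4 → not met
6. condition 'transports children' holds; fire-safety inspection 50 days ago vs limit 45 → not met
7. condition 'operates past 7 p.m.' holds; daily sign-in log absent → not met
8. water-quality test 88 days ago vs limit 120 → met
9. condition 'serves infants under 12 months' does not hold → requirement n/a → met
Not met: 6 of 9

6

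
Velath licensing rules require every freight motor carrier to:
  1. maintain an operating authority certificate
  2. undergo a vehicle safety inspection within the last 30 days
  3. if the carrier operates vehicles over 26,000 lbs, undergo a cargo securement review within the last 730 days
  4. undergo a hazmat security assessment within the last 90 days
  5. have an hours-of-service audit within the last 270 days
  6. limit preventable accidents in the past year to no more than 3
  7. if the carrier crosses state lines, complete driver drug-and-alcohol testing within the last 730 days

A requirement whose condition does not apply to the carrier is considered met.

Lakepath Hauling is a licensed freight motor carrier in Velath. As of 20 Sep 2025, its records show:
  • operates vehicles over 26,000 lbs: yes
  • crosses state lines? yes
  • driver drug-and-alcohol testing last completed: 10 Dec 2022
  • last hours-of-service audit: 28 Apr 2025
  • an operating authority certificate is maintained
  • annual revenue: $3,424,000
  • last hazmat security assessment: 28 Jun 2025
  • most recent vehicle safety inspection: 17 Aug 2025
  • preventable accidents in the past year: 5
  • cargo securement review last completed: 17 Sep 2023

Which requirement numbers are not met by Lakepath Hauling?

1. operating authority certificate present → met
2. vehicle safety inspection 34 days ago vs limit 30 → not met
3. condition 'operates vehicles over 26,000 lbs' holds; cargo securement review 734 days ago vs limit 730 → not met
4. hazmat security assessment 84 days ago vs limit 90 → met
5. hours-of-service audit 145 days ago vs limit 270 → met
6. preventable accidents in the past year 5 > 3 → not met
7. condition 'crosses state lines' holds; driver drug-and-alcohol testing 1015 days ago vs limit 730 → not met
Not met: 2, 3, 6, 7

2, 3, 6, 7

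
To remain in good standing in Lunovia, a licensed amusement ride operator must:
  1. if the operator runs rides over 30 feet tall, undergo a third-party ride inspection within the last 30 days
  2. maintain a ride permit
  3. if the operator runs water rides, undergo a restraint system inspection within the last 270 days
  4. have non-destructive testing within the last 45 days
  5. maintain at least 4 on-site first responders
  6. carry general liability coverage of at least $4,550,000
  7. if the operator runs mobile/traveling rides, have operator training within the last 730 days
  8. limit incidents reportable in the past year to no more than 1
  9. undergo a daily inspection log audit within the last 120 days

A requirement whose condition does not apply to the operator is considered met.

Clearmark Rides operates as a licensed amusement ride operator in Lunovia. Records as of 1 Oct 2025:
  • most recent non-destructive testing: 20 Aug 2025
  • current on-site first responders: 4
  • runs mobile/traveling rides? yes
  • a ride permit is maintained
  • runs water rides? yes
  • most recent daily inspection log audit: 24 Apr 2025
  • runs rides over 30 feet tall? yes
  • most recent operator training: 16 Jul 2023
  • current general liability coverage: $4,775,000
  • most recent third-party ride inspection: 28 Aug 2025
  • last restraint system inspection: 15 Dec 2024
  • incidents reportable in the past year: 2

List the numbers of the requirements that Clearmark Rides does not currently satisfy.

1, 3, 7, 8, 9

1. condition 'runs rides over 30 feet tall' holds; third-party ride inspection 34 days ago vs limit 30 → not met
2. ride permit present → met
3. condition 'runs water rides' holds; restraint system inspection 290 days ago vs limit 270 → not met
4. non-destructive testing 42 days ago vs limit 45 → met
5. on-site first responders 4 ≥ 4 → met
6. general liability coverage $4,775,000 ≥ $4,550,000 → met
7. condition 'runs mobile/traveling rides' holds; operator training 808 days ago vs limit 730 → not met
8. incidents reportable in the past year 2 > 1 → not met
9. daily inspection log audit 160 days ago vs limit 120 → not met
Not met: 1, 3, 7, 8, 9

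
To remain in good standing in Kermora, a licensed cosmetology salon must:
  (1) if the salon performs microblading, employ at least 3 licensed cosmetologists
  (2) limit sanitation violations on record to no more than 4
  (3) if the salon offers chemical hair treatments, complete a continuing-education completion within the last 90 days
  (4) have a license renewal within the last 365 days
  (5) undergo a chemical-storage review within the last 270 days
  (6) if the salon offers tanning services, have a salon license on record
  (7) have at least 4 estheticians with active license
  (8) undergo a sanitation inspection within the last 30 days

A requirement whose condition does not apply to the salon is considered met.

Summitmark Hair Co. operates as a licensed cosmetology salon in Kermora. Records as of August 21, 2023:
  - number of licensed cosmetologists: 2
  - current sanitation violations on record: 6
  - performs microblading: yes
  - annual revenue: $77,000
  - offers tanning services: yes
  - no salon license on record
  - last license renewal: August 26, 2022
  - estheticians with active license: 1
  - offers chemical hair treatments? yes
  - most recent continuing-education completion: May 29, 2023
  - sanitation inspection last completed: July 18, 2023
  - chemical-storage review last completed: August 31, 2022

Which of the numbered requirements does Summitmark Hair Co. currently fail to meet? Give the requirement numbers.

1, 2, 5, 6, 7, 8

1. condition 'performs microblading' holds; licensed cosmetologists 2 < 3 → not met
2. sanitation violations on record 6 > 4 → not met
3. condition 'offers chemical hair treatments' holds; continuing-education completion 84 days ago vs limit 90 → met
4. license renewal 360 days ago vs limit 365 → met
5. chemical-storage review 355 days ago vs limit 270 → not met
6. condition 'offers tanning services' holds; salon license absent → not met
7. estheticians with active license 1 < 4 → not met
8. sanitation inspection 34 days ago vs limit 30 → not met
Not met: 1, 2, 5, 6, 7, 8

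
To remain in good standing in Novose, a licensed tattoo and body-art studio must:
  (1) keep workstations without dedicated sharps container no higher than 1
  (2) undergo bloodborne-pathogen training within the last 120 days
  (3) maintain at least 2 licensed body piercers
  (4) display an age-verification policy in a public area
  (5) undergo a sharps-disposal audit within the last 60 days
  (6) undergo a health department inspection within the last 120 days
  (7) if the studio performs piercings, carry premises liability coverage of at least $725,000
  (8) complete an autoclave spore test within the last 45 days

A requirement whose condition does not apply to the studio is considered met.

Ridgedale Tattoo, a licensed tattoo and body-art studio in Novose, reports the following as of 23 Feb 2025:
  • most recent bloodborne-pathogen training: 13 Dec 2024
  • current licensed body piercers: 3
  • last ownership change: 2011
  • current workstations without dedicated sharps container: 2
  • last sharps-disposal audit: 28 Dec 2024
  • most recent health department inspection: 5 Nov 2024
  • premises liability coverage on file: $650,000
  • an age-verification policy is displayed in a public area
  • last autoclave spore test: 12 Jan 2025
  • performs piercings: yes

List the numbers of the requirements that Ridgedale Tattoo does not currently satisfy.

1. workstations without dedicated sharps container 2 > 1 → not met
2. bloodborne-pathogen training 72 days ago vs limit 120 → met
3. licensed body piercers 3 ≥ 2 → met
4. age-verification policy present → met
5. sharps-disposal audit 57 days ago vs limit 60 → met
6. health department inspection 110 days ago vs limit 120 → met
7. condition 'performs piercings' holds; premises liability coverage $650,000 < $725,000 → not met
8. autoclave spore test 42 days ago vs limit 45 → met
Not met: 1, 7

1, 7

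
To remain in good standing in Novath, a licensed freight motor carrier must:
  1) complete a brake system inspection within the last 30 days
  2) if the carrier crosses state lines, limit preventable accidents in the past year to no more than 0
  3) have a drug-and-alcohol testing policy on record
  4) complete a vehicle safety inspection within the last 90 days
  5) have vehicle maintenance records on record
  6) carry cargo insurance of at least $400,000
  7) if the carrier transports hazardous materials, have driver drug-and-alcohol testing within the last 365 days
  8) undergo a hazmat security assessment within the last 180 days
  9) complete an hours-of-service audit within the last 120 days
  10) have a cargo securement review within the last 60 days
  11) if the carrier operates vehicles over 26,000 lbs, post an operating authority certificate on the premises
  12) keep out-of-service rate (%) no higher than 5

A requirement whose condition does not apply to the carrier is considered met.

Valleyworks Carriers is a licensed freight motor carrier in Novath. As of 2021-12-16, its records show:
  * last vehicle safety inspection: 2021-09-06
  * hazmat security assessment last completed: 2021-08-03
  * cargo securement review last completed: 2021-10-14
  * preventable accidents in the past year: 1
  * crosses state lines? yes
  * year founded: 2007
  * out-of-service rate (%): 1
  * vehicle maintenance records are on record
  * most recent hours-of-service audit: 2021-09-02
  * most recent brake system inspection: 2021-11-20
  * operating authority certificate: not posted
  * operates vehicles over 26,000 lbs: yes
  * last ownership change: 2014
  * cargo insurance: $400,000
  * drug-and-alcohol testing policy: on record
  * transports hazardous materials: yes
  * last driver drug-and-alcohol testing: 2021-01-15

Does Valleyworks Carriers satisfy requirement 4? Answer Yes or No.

4. vehicle safety inspection 101 days ago vs limit 90 → not met

No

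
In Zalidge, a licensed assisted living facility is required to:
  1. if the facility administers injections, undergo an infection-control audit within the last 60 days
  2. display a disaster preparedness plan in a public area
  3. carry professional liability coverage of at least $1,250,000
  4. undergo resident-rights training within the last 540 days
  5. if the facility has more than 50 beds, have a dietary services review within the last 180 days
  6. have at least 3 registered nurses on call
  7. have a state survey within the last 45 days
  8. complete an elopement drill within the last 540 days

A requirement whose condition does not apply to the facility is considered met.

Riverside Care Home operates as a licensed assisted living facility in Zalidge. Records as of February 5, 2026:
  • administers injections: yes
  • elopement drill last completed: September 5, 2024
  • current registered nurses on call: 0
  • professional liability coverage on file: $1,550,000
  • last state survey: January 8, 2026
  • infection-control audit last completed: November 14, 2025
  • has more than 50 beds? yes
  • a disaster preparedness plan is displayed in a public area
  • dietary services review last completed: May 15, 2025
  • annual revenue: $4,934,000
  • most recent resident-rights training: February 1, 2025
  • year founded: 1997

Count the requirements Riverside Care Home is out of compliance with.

1. condition 'administers injections' holds; infection-control audit 83 days ago vs limit 60 → not met
2. disaster preparedness plan present → met
3. professional liability coverage $1,550,000 ≥ $1,250,000 → met
4. resident-rights training 369 days ago vs limit 540 → met
5. condition 'has more than 50 beds' holds; dietary services review 266 days ago vs limit 180 → not met
6. registered nurses on call 0 < 3 → not met
7. state survey 28 days ago vs limit 45 → met
8. elopement drill 518 days ago vs limit 540 → met
Not met: 3 of 8

3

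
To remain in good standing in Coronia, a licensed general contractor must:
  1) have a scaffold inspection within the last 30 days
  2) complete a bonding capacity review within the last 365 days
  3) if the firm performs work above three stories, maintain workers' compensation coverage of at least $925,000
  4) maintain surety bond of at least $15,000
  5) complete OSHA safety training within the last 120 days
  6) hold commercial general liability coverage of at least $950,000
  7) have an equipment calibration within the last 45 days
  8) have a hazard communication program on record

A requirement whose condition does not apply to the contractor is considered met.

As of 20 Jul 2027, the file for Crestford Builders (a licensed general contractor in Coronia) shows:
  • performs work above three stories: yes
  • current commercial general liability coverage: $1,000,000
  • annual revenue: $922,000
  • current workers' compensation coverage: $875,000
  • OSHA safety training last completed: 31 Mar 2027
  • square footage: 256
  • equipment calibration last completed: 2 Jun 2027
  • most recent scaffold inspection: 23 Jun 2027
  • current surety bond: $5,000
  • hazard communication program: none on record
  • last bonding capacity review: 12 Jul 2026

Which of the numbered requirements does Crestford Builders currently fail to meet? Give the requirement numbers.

1. scaffold inspection 27 days ago vs limit 30 → met
2. bonding capacity review 373 days ago vs limit 365 → not met
3. condition 'performs work above three stories' holds; workers' compensation coverage $875,000 < $925,000 → not met
4. surety bond $5,000 < $15,000 → not met
5. OSHA safety training 111 days ago vs limit 120 → met
6. commercial general liability coverage $1,000,000 ≥ $950,000 → met
7. equipment calibration 48 days ago vs limit 45 → not met
8. hazard communication program absent → not met
Not met: 2, 3, 4, 7, 8

2, 3, 4, 7, 8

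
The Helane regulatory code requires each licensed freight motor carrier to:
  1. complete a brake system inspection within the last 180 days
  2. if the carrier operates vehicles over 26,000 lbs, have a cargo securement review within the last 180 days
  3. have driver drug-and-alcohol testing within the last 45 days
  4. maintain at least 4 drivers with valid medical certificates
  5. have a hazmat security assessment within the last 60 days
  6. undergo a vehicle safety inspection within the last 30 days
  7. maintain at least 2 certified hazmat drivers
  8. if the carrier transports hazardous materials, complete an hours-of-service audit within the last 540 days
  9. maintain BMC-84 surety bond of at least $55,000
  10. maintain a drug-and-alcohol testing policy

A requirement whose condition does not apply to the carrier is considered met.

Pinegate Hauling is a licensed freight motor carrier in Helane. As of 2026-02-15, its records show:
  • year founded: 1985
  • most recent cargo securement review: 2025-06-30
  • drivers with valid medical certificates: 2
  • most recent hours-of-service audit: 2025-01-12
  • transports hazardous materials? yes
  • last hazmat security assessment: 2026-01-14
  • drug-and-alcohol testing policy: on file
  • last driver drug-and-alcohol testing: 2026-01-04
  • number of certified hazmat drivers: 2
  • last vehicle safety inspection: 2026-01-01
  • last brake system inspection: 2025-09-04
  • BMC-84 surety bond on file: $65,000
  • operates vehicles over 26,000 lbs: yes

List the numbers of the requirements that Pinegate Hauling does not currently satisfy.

2, 4, 6

1. brake system inspection 164 days ago vs limit 180 → met
2. condition 'operates vehicles over 26,000 lbs' holds; cargo securement review 230 days ago vs limit 180 → not met
3. driver drug-and-alcohol testing 42 days ago vs limit 45 → met
4. drivers with valid medical certificates 2 < 4 → not met
5. hazmat security assessment 32 days ago vs limit 60 → met
6. vehicle safety inspection 45 days ago vs limit 30 → not met
7. certified hazmat drivers 2 ≥ 2 → met
8. condition 'transports hazardous materials' holds; hours-of-service audit 399 days ago vs limit 540 → met
9. BMC-84 surety bond $65,000 ≥ $55,000 → met
10. drug-and-alcohol testing policy present → met
Not met: 2, 4, 6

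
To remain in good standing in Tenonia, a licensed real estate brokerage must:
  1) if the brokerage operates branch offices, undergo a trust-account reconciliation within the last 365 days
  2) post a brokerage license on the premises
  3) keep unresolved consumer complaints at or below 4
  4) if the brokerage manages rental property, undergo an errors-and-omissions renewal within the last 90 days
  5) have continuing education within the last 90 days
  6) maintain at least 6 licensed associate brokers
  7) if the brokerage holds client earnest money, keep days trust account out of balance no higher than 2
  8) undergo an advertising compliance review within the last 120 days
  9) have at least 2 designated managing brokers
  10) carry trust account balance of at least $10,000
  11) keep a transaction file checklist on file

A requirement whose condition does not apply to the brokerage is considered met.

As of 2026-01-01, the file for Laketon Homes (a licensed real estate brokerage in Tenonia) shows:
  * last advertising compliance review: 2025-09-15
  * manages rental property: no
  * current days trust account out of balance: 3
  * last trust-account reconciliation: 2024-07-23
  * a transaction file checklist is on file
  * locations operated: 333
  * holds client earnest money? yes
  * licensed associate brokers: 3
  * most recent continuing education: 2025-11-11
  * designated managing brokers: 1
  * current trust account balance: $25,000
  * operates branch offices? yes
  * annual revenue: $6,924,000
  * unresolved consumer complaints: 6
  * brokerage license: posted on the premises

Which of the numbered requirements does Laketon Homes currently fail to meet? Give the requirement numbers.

1. condition 'operates branch offices' holds; trust-account reconciliation 527 days ago vs limit 365 → not met
2. brokerage license present → met
3. unresolved consumer complaints 6 > 4 → not met
4. condition 'manages rental property' does not hold → requirement n/a → met
5. continuing education 51 days ago vs limit 90 → met
6. licensed associate brokers 3 < 6 → not met
7. condition 'holds client earnest money' holds; days trust account out of balance 3 > 2 → not met
8. advertising compliance review 108 days ago vs limit 120 → met
9. designated managing brokers 1 < 2 → not met
10. trust account balance $25,000 ≥ $10,000 → met
11. transaction file checklist present → met
Not met: 1, 3, 6, 7, 9

1, 3, 6, 7, 9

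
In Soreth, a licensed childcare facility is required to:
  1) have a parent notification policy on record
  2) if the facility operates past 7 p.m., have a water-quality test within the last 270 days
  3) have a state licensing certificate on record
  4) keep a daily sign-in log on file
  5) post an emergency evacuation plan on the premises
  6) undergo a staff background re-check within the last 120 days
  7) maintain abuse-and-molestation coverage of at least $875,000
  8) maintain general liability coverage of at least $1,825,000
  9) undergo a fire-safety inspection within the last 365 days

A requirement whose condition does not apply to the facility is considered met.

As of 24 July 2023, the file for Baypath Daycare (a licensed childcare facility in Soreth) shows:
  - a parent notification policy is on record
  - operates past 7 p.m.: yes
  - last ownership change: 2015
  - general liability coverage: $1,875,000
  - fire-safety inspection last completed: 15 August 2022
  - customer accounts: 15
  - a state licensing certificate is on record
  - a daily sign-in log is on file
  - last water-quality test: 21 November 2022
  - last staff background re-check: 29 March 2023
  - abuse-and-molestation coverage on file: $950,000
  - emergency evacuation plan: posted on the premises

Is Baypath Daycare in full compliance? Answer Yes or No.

1. parent notification policy present → met
2. condition 'operates past 7 p.m.' holds; water-quality test 245 days ago vs limit 270 → met
3. state licensing certificate present → met
4. daily sign-in log present → met
5. emergency evacuation plan present → met
6. staff background re-check 117 days ago vs limit 120 → met
7. abuse-and-molestation coverage $950,000 ≥ $875,000 → met
8. general liability coverage $1,875,000 ≥ $1,825,000 → met
9. fire-safety inspection 343 days ago vs limit 365 → met
All met.

Yes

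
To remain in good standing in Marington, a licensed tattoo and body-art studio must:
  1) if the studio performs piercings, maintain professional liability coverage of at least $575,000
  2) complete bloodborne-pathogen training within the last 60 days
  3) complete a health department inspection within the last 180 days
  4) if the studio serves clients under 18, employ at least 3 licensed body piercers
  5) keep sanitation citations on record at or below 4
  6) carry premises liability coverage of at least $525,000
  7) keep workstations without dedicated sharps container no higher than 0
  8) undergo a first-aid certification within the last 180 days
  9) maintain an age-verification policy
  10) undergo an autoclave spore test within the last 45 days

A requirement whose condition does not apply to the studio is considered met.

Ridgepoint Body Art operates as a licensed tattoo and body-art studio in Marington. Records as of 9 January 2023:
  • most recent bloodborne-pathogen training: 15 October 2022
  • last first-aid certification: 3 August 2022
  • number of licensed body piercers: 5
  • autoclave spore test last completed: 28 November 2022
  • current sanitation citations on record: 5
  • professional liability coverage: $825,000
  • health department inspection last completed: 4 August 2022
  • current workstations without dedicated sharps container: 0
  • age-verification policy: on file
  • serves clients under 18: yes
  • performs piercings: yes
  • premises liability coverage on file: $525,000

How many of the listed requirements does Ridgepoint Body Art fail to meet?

2

1. condition 'performs piercings' holds; professional liability coverage $825,000 ≥ $575,000 → met
2. bloodborne-pathogen training 86 days ago vs limit 60 → not met
3. health department inspection 158 days ago vs limit 180 → met
4. condition 'serves clients under 18' holds; licensed body piercers 5 ≥ 3 → met
5. sanitation citations on record 5 > 4 → not met
6. premises liability coverage $525,000 ≥ $525,000 → met
7. workstations without dedicated sharps container 0 ≤ 0 → met
8. first-aid certification 159 days ago vs limit 180 → met
9. age-verification policy present → met
10. autoclave spore test 42 days ago vs limit 45 → met
Not met: 2 of 10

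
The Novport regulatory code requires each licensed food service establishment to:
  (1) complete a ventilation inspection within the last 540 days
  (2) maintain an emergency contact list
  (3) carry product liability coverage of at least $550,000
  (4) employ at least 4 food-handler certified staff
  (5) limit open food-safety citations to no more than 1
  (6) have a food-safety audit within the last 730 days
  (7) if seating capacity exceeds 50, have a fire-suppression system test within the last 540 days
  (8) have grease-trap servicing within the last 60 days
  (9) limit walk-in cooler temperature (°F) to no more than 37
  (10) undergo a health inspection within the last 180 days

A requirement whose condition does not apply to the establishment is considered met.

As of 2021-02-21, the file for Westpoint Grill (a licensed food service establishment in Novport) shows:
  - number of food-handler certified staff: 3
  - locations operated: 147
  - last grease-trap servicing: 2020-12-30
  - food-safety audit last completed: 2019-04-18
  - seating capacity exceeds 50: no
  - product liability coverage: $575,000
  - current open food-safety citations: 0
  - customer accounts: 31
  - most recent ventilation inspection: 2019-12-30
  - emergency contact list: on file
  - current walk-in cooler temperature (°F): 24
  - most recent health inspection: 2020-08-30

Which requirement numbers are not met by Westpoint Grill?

1. ventilation inspection 419 days ago vs limit 540 → met
2. emergency contact list present → met
3. product liability coverage $575,000 ≥ $550,000 → met
4. food-handler certified staff 3 < 4 → not met
5. open food-safety citations 0 ≤ 1 → met
6. food-safety audit 675 days ago vs limit 730 → met
7. condition 'seating capacity exceeds 50' does not hold → requirement n/a → met
8. grease-trap servicing 53 days ago vs limit 60 → met
9. walk-in cooler temperature (°F) 24 ≤ 37 → met
10. health inspection 175 days ago vs limit 180 → met
Not met: 4

4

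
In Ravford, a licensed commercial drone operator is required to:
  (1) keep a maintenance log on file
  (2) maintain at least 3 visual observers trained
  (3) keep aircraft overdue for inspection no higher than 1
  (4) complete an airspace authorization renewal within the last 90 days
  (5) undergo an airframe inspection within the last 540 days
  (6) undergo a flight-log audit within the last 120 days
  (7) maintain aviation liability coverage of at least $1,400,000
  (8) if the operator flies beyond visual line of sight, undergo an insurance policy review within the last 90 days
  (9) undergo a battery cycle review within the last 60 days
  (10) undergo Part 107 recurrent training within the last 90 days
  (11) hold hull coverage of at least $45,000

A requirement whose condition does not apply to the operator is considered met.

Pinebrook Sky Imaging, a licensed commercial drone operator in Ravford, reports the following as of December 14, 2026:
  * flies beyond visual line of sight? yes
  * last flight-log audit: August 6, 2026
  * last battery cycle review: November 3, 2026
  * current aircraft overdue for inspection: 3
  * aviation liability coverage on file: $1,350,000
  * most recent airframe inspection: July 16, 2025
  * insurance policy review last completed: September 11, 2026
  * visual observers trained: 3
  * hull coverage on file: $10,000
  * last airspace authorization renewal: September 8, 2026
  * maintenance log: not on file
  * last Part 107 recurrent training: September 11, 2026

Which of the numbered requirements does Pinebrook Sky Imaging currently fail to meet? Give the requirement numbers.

1. maintenance log absent → not met
2. visual observers trained 3 ≥ 3 → met
3. aircraft overdue for inspection 3 > 1 → not met
4. airspace authorization renewal 97 days ago vs limit 90 → not met
5. airframe inspection 516 days ago vs limit 540 → met
6. flight-log audit 130 days ago vs limit 120 → not met
7. aviation liability coverage $1,350,000 < $1,400,000 → not met
8. condition 'flies beyond visual line of sight' holds; insurance policy review 94 days ago vs limit 90 → not met
9. battery cycle review 41 days ago vs limit 60 → met
10. Part 107 recurrent training 94 days ago vs limit 90 → not met
11. hull coverage $10,000 < $45,000 → not met
Not met: 1, 3, 4, 6, 7, 8, 10, 11

1, 3, 4, 6, 7, 8, 10, 11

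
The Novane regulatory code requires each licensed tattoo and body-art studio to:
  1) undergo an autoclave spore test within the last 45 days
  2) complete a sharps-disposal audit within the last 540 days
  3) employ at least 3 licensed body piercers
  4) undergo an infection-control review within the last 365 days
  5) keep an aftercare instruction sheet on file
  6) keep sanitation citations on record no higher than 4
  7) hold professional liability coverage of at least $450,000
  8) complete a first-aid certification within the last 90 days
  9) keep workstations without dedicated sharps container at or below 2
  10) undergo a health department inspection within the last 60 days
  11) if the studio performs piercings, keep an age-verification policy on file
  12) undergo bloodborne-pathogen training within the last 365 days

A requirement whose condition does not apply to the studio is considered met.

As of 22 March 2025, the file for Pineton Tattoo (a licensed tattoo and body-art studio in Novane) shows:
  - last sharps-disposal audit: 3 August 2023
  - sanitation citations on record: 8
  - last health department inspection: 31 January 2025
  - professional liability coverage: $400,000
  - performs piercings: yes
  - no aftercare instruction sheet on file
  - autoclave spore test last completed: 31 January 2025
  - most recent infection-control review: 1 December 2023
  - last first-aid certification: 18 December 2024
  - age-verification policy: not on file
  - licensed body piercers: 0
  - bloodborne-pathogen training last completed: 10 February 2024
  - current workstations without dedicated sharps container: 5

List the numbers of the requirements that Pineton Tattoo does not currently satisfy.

1. autoclave spore test 50 days ago vs limit 45 → not met
2. sharps-disposal audit 597 days ago vs limit 540 → not met
3. licensed body piercers 0 < 3 → not met
4. infection-control review 477 days ago vs limit 365 → not met
5. aftercare instruction sheet absent → not met
6. sanitation citations on record 8 > 4 → not met
7. professional liability coverage $400,000 < $450,000 → not met
8. first-aid certification 94 days ago vs limit 90 → not met
9. workstations without dedicated sharps container 5 > 2 → not met
10. health department inspection 50 days ago vs limit 60 → met
11. condition 'performs piercings' holds; age-verification policy absent → not met
12. bloodborne-pathogen training 406 days ago vs limit 365 → not met
Not met: 1, 2, 3, 4, 5, 6, 7, 8, 9, 11, 12

1, 2, 3, 4, 5, 6, 7, 8, 9, 11, 12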